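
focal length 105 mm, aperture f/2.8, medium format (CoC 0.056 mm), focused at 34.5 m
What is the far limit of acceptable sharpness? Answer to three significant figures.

Hyperfocal distance H = f²/(N·c) + f = 105²/(2.8 × 0.056) + 105 = 11025/0.1568 + 105 ≈ 70417.5 mm ≈ 70.42 m.
Far limit Df = s·(H − f)/(H − s) = 34500 × (70417.5 − 105) / (70417.5 − 34500) = 34500 × 70312.5 / 35917.5 ≈ 67538 mm ≈ 67.5 m.

67.5 m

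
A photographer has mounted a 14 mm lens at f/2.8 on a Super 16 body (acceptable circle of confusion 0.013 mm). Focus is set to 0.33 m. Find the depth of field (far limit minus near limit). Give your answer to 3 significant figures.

38.9 mm

Hyperfocal distance H = f²/(N·c) + f = 14²/(2.8 × 0.013) + 14 = 196/0.0364 + 14 ≈ 5398.6 mm ≈ 5.399 m.
Near limit Dn = s·(H − f)/(H + s − 2f) = 330 × (5398.6 − 14) / (5398.6 + 330 − 2 × 14) = 330 × 5384.6 / 5700.6 ≈ 311.707 mm.
Far limit Df = s·(H − f)/(H − s) = 330 × (5398.6 − 14) / (5398.6 − 330) = 330 × 5384.6 / 5068.6 ≈ 350.574 mm.
Depth of field = Df − Dn = 350.574 − 311.707 ≈ 38.867 mm.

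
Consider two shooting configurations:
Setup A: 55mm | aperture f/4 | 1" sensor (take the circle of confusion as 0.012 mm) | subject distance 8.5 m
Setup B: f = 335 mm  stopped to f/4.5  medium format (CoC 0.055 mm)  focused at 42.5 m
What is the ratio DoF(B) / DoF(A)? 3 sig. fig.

Setup A: H = 55²/(4×0.012) + 55 ≈ 63075.8 mm; DoF = Df − Dn = 9815.3 − 7495.6 ≈ 2319.7 mm.
Setup B: H = 335²/(4.5×0.055) + 335 ≈ 453769.3 mm; DoF = Df − Dn = 46857.3 − 38884.2 ≈ 7973.1 mm.
Ratio = 7973.1 / 2319.7 ≈ 3.44.

3.44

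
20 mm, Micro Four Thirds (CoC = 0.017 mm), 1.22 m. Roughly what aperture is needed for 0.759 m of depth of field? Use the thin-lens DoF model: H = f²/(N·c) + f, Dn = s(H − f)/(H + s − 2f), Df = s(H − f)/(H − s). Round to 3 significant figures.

f/5.60

Write h = H − f = f²/(N·c). The thin-lens limits are Dn = s·h/(h + (s−f)) and Df = s·h/(h − (s−f)), so DoF = Df − Dn = 2·s·(s−f)·h / (h² − (s−f)²).
That is a quadratic in h: DoF·h² − 2·s·(s−f)·h − DoF·(s−f)² = 0 ⇒ h = (s−f)·(s + √(s² + DoF²)) / DoF = 1200 × (1220 + √(1220² + 759²)) / 759 = 1200 × (1220 + 1436.83) / 759 ≈ 4200.5 mm.
Then N = f²/(c·h) = 20² / (0.017 × 4200.5) = 400 / 71.409 ≈ 5.60.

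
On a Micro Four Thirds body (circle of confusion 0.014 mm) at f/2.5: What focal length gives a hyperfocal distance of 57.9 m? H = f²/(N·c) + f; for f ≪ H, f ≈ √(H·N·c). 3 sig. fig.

From H = f²/(N·c) + f, with f ≪ H: f ≈ √(H·N·c) = √(57900 × 2.5 × 0.014) = √2026.5 ≈ 45.02 mm.
The +f correction barely moves this — solving exactly, f² + N·c·f − N·c·H = 0 ⇒ f = (−N·c + √((N·c)² + 4·N·c·H))/2 = (−0.035 + √8106.0)/2 ≈ 44.999 mm, so f ≈ 45.0 mm.

45.0 mm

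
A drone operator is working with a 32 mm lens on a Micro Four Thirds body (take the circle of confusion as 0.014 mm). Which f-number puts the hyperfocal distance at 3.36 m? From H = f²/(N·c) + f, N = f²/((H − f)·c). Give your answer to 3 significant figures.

f/22

Rearrange H = f²/(N·c) + f for N: N = f² / ((H − f)·c).
N = 32² / ((3360 − 32) × 0.014) = 1024 / 46.59 ≈ 22.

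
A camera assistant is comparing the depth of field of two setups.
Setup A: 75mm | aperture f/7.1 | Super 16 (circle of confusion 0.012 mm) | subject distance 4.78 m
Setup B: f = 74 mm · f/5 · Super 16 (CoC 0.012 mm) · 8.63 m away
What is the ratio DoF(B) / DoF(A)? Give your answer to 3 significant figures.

Setup A: H = 75²/(7.1×0.012) + 75 ≈ 66096.1 mm; DoF = Df − Dn = 5146.79 − 4462.01 ≈ 684.78 mm.
Setup B: H = 74²/(5×0.012) + 74 ≈ 91340.7 mm; DoF = Df − Dn = 9522.7 − 7890.3 ≈ 1632.4 mm.
Ratio = 1632.4 / 684.78 ≈ 2.38.

2.38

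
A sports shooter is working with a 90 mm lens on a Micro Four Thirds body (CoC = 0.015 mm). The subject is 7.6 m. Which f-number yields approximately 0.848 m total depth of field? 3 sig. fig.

f/4

Write h = H − f = f²/(N·c). The thin-lens limits are Dn = s·h/(h + (s−f)) and Df = s·h/(h − (s−f)), so DoF = Df − Dn = 2·s·(s−f)·h / (h² − (s−f)²).
That is a quadratic in h: DoF·h² − 2·s·(s−f)·h − DoF·(s−f)² = 0 ⇒ h = (s−f)·(s + √(s² + DoF²)) / DoF = 7510 × (7600 + √(7600² + 848²)) / 848 = 7510 × (7600 + 7647.16) / 848 ≈ 135031 mm.
Then N = f²/(c·h) = 90² / (0.015 × 135031) = 8100 / 2025.5 ≈ 4.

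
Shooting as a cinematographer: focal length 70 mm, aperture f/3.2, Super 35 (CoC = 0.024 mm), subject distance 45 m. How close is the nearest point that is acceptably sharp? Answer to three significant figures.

Hyperfocal distance H = f²/(N·c) + f = 70²/(3.2 × 0.024) + 70 = 4900/0.0768 + 70 ≈ 63872.1 mm ≈ 63.87 m.
Near limit Dn = s·(H − f)/(H + s − 2f) = 45000 × (63872.1 − 70) / (63872.1 + 45000 − 2 × 70) = 45000 × 63802.1 / 108732.1 ≈ 26405 mm ≈ 26.4 m.

26.4 m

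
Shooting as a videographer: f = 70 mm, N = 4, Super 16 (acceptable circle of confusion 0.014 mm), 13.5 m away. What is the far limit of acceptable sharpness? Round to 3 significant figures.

15.9 m

Hyperfocal distance H = f²/(N·c) + f = 70²/(4 × 0.014) + 70 = 4900/0.056 + 70 ≈ 87570.0 mm ≈ 87.57 m.
Far limit Df = s·(H − f)/(H − s) = 13500 × (87570.0 − 70) / (87570.0 − 13500) = 13500 × 87500.0 / 74070.0 ≈ 15948 mm ≈ 15.9 m.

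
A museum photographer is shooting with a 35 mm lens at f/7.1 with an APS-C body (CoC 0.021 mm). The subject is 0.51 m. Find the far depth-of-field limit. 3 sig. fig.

Hyperfocal distance H = f²/(N·c) + f = 35²/(7.1 × 0.021) + 35 = 1225/0.1491 + 35 ≈ 8251.0 mm ≈ 8.251 m.
Far limit Df = s·(H − f)/(H − s) = 510 × (8251.0 − 35) / (8251.0 − 510) = 510 × 8216.0 / 7741.0 ≈ 541.29 mm ≈ 0.541 m.

0.541 m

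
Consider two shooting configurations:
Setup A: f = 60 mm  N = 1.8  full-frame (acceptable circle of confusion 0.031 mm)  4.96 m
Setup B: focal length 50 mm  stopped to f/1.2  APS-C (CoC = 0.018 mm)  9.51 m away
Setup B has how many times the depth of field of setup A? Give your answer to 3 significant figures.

2.07

Setup A: H = 60²/(1.8×0.031) + 60 ≈ 64576.1 mm; DoF = Df − Dn = 5367.67 − 4609.88 ≈ 757.79 mm.
Setup B: H = 50²/(1.2×0.018) + 50 ≈ 115790.7 mm; DoF = Df − Dn = 10356.5 − 8791.4 ≈ 1565.1 mm.
Ratio = 1565.1 / 757.79 ≈ 2.07.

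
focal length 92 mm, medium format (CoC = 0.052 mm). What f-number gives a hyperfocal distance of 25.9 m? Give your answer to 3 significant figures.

Rearrange H = f²/(N·c) + f for N: N = f² / ((H − f)·c).
N = 92² / ((25900 − 92) × 0.052) = 8464 / 1342 ≈ 6.31.

f/6.31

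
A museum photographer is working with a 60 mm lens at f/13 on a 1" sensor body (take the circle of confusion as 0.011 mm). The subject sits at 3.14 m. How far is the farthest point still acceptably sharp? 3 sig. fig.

Hyperfocal distance H = f²/(N·c) + f = 60²/(13 × 0.011) + 60 = 3600/0.143 + 60 ≈ 25234.8 mm ≈ 25.23 m.
Far limit Df = s·(H − f)/(H − s) = 3140 × (25234.8 − 60) / (25234.8 − 3140) = 3140 × 25174.8 / 22094.8 ≈ 3577.7 mm ≈ 3.58 m.

3.58 m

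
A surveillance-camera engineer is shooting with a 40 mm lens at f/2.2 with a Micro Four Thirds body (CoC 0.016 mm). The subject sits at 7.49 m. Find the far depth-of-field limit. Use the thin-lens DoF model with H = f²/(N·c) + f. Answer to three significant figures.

Hyperfocal distance H = f²/(N·c) + f = 40²/(2.2 × 0.016) + 40 = 1600/0.0352 + 40 ≈ 45494.5 mm ≈ 45.49 m.
Far limit Df = s·(H − f)/(H − s) = 7490 × (45494.5 − 40) / (45494.5 − 7490) = 7490 × 45454.5 / 38004.5 ≈ 8958.3 mm ≈ 8.96 m.

8.96 m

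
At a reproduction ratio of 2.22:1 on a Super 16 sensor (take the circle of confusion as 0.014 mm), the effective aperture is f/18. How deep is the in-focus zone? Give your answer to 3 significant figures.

0.102 mm

At magnification m, DoF ≈ 2·N_eff·c/m² = 2 × 18 × 0.014 / 2.22² = 0.504 / 4.928 ≈ 0.102 mm.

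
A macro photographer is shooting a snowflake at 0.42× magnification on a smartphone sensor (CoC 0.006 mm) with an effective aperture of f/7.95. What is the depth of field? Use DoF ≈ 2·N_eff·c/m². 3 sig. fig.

0.541 mm

At magnification m, DoF ≈ 2·N_eff·c/m² = 2 × 7.95 × 0.006 / 0.42² = 0.0954 / 0.1764 ≈ 0.541 mm.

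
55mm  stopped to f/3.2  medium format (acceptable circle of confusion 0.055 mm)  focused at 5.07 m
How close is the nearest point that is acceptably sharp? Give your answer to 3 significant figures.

Hyperfocal distance H = f²/(N·c) + f = 55²/(3.2 × 0.055) + 55 = 3025/0.176 + 55 ≈ 17242.5 mm ≈ 17.24 m.
Near limit Dn = s·(H − f)/(H + s − 2f) = 5070 × (17242.5 − 55) / (17242.5 + 5070 − 2 × 55) = 5070 × 17187.5 / 22202.5 ≈ 3924.8 mm ≈ 3.92 m.

3.92 m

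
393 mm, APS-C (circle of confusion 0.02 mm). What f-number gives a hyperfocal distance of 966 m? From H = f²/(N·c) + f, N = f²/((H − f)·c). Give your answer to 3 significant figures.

Rearrange H = f²/(N·c) + f for N: N = f² / ((H − f)·c).
N = 393² / ((966000 − 393) × 0.02) = 154449 / 19312 ≈ 8.

f/8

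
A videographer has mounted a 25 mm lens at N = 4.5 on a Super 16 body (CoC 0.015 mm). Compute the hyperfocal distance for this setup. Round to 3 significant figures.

Hyperfocal distance H = f²/(N·c) + f = 25²/(4.5 × 0.015) + 25 = 625/0.0675 + 25 ≈ 9284.3 mm ≈ 9.28 m.

9.28 m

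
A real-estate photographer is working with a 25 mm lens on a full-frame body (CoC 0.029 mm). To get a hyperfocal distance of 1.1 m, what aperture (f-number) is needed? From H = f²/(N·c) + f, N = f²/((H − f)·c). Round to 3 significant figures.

f/20

Rearrange H = f²/(N·c) + f for N: N = f² / ((H − f)·c).
N = 25² / ((1100 − 25) × 0.029) = 625 / 31.18 ≈ 20.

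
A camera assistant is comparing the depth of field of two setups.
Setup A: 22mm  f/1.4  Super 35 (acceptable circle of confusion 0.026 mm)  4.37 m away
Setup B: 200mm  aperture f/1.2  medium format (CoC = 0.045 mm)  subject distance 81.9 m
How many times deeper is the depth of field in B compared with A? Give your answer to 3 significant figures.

5.71

Setup A: H = 22²/(1.4×0.026) + 22 ≈ 13318.7 mm; DoF = Df − Dn = 6493.3 − 3293.1 ≈ 3200.2 mm.
Setup B: H = 200²/(1.2×0.045) + 200 ≈ 740940.7 mm; DoF = Df − Dn = 92053 − 73764 ≈ 18289 mm.
Ratio = 18289 / 3200.2 ≈ 5.71.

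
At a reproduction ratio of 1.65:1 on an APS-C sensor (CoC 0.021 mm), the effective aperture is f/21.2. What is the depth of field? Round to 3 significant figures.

At magnification m, DoF ≈ 2·N_eff·c/m² = 2 × 21.2 × 0.021 / 1.65² = 0.8904 / 2.722 ≈ 0.327 mm.

0.327 mm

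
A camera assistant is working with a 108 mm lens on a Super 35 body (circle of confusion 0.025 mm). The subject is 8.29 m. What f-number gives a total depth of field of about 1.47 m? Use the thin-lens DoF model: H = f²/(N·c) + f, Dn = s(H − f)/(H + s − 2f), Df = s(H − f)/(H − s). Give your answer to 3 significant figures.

f/5.02

Write h = H − f = f²/(N·c). The thin-lens limits are Dn = s·h/(h + (s−f)) and Df = s·h/(h − (s−f)), so DoF = Df − Dn = 2·s·(s−f)·h / (h² − (s−f)²).
That is a quadratic in h: DoF·h² − 2·s·(s−f)·h − DoF·(s−f)² = 0 ⇒ h = (s−f)·(s + √(s² + DoF²)) / DoF = 8182 × (8290 + √(8290² + 1470²)) / 1470 = 8182 × (8290 + 8419.32) / 1470 ≈ 93004 mm.
Then N = f²/(c·h) = 108² / (0.025 × 93004) = 11664 / 2325.1 ≈ 5.02.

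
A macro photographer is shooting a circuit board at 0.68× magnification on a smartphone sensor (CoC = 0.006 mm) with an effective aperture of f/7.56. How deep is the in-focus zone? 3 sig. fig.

At magnification m, DoF ≈ 2·N_eff·c/m² = 2 × 7.56 × 0.006 / 0.68² = 0.09072 / 0.4624 ≈ 0.196 mm.

0.196 mm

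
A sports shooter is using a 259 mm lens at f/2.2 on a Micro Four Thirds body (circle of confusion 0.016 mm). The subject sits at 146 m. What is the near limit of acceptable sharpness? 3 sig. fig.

Hyperfocal distance H = f²/(N·c) + f = 259²/(2.2 × 0.016) + 259 = 67081/0.0352 + 259 ≈ 1905969.2 mm ≈ 1906 m.
Near limit Dn = s·(H − f)/(H + s − 2f) = 146000 × (1905969.2 − 259) / (1905969.2 + 146000 − 2 × 259) = 146000 × 1905710.2 / 2051451.2 ≈ 135628 mm ≈ 136 m.

136 m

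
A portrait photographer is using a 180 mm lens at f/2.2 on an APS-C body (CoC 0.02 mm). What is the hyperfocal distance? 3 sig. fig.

737 m

Hyperfocal distance H = f²/(N·c) + f = 180²/(2.2 × 0.02) + 180 = 32400/0.044 + 180 ≈ 736543.6 mm ≈ 737 m.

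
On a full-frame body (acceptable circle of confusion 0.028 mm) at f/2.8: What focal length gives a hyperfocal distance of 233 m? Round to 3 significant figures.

135 mm

From H = f²/(N·c) + f, with f ≪ H: f ≈ √(H·N·c) = √(233000 × 2.8 × 0.028) = √18267 ≈ 135.2 mm.
The +f correction barely moves this — solving exactly, f² + N·c·f − N·c·H = 0 ⇒ f = (−N·c + √((N·c)² + 4·N·c·H))/2 = (−0.0784 + √73069)/2 ≈ 135.12 mm, so f ≈ 135 mm.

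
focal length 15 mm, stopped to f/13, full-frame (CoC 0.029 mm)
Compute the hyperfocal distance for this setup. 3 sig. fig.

0.612 m

Hyperfocal distance H = f²/(N·c) + f = 15²/(13 × 0.029) + 15 = 225/0.377 + 15 ≈ 611.8 mm ≈ 0.612 m.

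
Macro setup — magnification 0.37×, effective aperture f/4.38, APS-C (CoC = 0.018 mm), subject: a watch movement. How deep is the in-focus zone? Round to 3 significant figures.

At magnification m, DoF ≈ 2·N_eff·c/m² = 2 × 4.38 × 0.018 / 0.37² = 0.1577 / 0.1369 ≈ 1.15 mm.

1.15 mm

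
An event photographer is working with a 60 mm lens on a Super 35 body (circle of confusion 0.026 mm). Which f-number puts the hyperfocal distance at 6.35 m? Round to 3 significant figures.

f/22

Rearrange H = f²/(N·c) + f for N: N = f² / ((H − f)·c).
N = 60² / ((6350 − 60) × 0.026) = 3600 / 163.5 ≈ 22.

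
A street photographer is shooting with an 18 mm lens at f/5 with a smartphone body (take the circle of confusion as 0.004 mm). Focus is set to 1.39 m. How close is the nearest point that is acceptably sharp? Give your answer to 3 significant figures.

Hyperfocal distance H = f²/(N·c) + f = 18²/(5 × 0.004) + 18 = 324/0.02 + 18 ≈ 16218.0 mm ≈ 16.22 m.
Near limit Dn = s·(H − f)/(H + s − 2f) = 1390 × (16218.0 − 18) / (16218.0 + 1390 − 2 × 18) = 1390 × 16200.0 / 17572.0 ≈ 1281.5 mm ≈ 1.28 m.

1.28 m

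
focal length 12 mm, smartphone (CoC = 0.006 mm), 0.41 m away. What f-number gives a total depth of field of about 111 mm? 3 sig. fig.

f/8.02

Write h = H − f = f²/(N·c). The thin-lens limits are Dn = s·h/(h + (s−f)) and Df = s·h/(h − (s−f)), so DoF = Df − Dn = 2·s·(s−f)·h / (h² − (s−f)²).
That is a quadratic in h: DoF·h² − 2·s·(s−f)·h − DoF·(s−f)² = 0 ⇒ h = (s−f)·(s + √(s² + DoF²)) / DoF = 398 × (410 + √(410² + 111²)) / 111 = 398 × (410 + 424.760) / 111 ≈ 2993.1 mm.
Then N = f²/(c·h) = 12² / (0.006 × 2993.1) = 144 / 17.959 ≈ 8.02.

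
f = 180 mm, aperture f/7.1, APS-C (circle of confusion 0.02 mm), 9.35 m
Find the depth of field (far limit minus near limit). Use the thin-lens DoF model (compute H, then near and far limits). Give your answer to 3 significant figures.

Hyperfocal distance H = f²/(N·c) + f = 180²/(7.1 × 0.02) + 180 = 32400/0.142 + 180 ≈ 228349.0 mm ≈ 228.3 m.
Near limit Dn = s·(H − f)/(H + s − 2f) = 9350 × (228349.0 − 180) / (228349.0 + 9350 − 2 × 180) = 9350 × 228169.0 / 237339.0 ≈ 8988.75 mm.
Far limit Df = s·(H − f)/(H − s) = 9350 × (228349.0 − 180) / (228349.0 − 9350) = 9350 × 228169.0 / 218999.0 ≈ 9741.51 mm.
Depth of field = Df − Dn = 9741.51 − 8988.75 ≈ 752.76 mm ≈ 0.753 m.

0.753 m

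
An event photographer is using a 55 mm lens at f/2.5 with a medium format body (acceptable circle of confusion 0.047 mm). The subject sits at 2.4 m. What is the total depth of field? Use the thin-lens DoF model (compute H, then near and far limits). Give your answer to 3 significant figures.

441 mm

Hyperfocal distance H = f²/(N·c) + f = 55²/(2.5 × 0.047) + 55 = 3025/0.1175 + 55 ≈ 25799.7 mm ≈ 25.80 m.
Near limit Dn = s·(H − f)/(H + s − 2f) = 2400 × (25799.7 − 55) / (25799.7 + 2400 − 2 × 55) = 2400 × 25744.7 / 28089.7 ≈ 2199.64 mm.
Far limit Df = s·(H − f)/(H − s) = 2400 × (25799.7 − 55) / (25799.7 − 2400) = 2400 × 25744.7 / 23399.7 ≈ 2640.52 mm.
Depth of field = Df − Dn = 2640.52 − 2199.64 ≈ 440.88 mm.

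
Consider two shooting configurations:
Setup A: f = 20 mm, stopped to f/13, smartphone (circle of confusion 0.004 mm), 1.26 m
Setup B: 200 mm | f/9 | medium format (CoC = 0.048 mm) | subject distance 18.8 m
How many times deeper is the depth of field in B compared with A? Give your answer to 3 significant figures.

18.9

Setup A: H = 20²/(13×0.004) + 20 ≈ 7712.3 mm; DoF = Df − Dn = 1502.15 − 1085.08 ≈ 417.07 mm.
Setup B: H = 200²/(9×0.048) + 200 ≈ 92792.6 mm; DoF = Df − Dn = 23525.9 − 15655.2 ≈ 7870.7 mm.
Ratio = 7870.7 / 417.07 ≈ 18.9.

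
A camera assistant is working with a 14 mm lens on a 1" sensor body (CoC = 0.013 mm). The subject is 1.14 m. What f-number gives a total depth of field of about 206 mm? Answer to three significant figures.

f/1.20

Write h = H − f = f²/(N·c). The thin-lens limits are Dn = s·h/(h + (s−f)) and Df = s·h/(h − (s−f)), so DoF = Df − Dn = 2·s·(s−f)·h / (h² − (s−f)²).
That is a quadratic in h: DoF·h² − 2·s·(s−f)·h − DoF·(s−f)² = 0 ⇒ h = (s−f)·(s + √(s² + DoF²)) / DoF = 1126 × (1140 + √(1140² + 206²)) / 206 = 1126 × (1140 + 1158.46) / 206 ≈ 12563 mm.
Then N = f²/(c·h) = 14² / (0.013 × 12563) = 196 / 163.32 ≈ 1.20.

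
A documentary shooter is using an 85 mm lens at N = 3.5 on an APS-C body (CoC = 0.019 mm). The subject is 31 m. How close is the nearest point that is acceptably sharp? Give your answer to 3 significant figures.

Hyperfocal distance H = f²/(N·c) + f = 85²/(3.5 × 0.019) + 85 = 7225/0.0665 + 85 ≈ 108731.6 mm ≈ 108.7 m.
Near limit Dn = s·(H − f)/(H + s − 2f) = 31000 × (108731.6 − 85) / (108731.6 + 31000 − 2 × 85) = 31000 × 108646.6 / 139561.6 ≈ 24133 mm ≈ 24.1 m.

24.1 m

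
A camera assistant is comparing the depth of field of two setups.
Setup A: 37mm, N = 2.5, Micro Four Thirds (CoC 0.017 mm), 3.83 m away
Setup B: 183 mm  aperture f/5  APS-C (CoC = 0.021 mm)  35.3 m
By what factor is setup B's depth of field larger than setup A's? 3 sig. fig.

8.60

Setup A: H = 37²/(2.5×0.017) + 37 ≈ 32248.8 mm; DoF = Df − Dn = 4341.18 − 3426.52 ≈ 914.66 mm.
Setup B: H = 183²/(5×0.021) + 183 ≈ 319125.9 mm; DoF = Df − Dn = 39667.6 − 31798.8 ≈ 7868.8 mm.
Ratio = 7868.8 / 914.66 ≈ 8.60.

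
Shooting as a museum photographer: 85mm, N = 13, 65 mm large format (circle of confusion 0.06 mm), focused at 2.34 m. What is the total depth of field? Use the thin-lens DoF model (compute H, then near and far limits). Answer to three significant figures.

1.21 m

Hyperfocal distance H = f²/(N·c) + f = 85²/(13 × 0.06) + 85 = 7225/0.78 + 85 ≈ 9347.8 mm ≈ 9.348 m.
Near limit Dn = s·(H − f)/(H + s − 2f) = 2340 × (9347.8 − 85) / (9347.8 + 2340 − 2 × 85) = 2340 × 9262.8 / 11517.8 ≈ 1881.9 mm.
Far limit Df = s·(H − f)/(H − s) = 2340 × (9347.8 − 85) / (9347.8 − 2340) = 2340 × 9262.8 / 7007.8 ≈ 3093.0 mm.
Depth of field = Df − Dn = 3093.0 − 1881.9 ≈ 1211.1 mm ≈ 1.21 m.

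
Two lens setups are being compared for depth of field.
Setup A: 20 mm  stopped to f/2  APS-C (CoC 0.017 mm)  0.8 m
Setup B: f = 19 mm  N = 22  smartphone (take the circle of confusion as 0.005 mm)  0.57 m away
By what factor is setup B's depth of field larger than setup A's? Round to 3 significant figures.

Setup A: H = 20²/(2×0.017) + 20 ≈ 11784.7 mm; DoF = Df − Dn = 856.81 − 750.26 ≈ 106.55 mm.
Setup B: H = 19²/(22×0.005) + 19 ≈ 3300.8 mm; DoF = Df − Dn = 685.01 − 488.06 ≈ 196.95 mm.
Ratio = 196.95 / 106.55 ≈ 1.85.

1.85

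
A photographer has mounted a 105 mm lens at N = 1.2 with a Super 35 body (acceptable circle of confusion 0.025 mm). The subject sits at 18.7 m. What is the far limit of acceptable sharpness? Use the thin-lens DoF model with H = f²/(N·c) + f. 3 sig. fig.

19.7 m

Hyperfocal distance H = f²/(N·c) + f = 105²/(1.2 × 0.025) + 105 = 11025/0.03 + 105 ≈ 367605.0 mm ≈ 367.6 m.
Far limit Df = s·(H − f)/(H − s) = 18700 × (367605.0 − 105) / (367605.0 − 18700) = 18700 × 367500.0 / 348905.0 ≈ 19697 mm ≈ 19.7 m.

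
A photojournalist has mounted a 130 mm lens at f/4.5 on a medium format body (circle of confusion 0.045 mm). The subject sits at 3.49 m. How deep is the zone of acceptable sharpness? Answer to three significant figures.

Hyperfocal distance H = f²/(N·c) + f = 130²/(4.5 × 0.045) + 130 = 16900/0.2025 + 130 ≈ 83586.8 mm ≈ 83.59 m.
Near limit Dn = s·(H − f)/(H + s − 2f) = 3490 × (83586.8 − 130) / (83586.8 + 3490 − 2 × 130) = 3490 × 83456.8 / 86816.8 ≈ 3354.93 mm.
Far limit Df = s·(H − f)/(H − s) = 3490 × (83586.8 − 130) / (83586.8 − 3490) = 3490 × 83456.8 / 80096.8 ≈ 3636.40 mm.
Depth of field = Df − Dn = 3636.40 − 3354.93 ≈ 281.47 mm.

281 mm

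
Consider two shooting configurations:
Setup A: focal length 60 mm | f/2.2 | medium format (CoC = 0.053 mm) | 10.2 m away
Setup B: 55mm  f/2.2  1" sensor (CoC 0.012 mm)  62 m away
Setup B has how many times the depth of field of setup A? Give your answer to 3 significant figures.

12.6

Setup A: H = 60²/(2.2×0.053) + 60 ≈ 30934.8 mm; DoF = Df − Dn = 15188.1 − 7678.3 ≈ 7509.8 mm.
Setup B: H = 55²/(2.2×0.012) + 55 ≈ 114638.3 mm; DoF = Df − Dn = 134962 − 40244 ≈ 94718 mm.
Ratio = 94718 / 7509.8 ≈ 12.6.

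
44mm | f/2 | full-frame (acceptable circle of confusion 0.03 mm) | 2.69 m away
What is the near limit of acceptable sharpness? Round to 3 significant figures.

Hyperfocal distance H = f²/(N·c) + f = 44²/(2 × 0.03) + 44 = 1936/0.06 + 44 ≈ 32310.7 mm ≈ 32.31 m.
Near limit Dn = s·(H − f)/(H + s − 2f) = 2690 × (32310.7 − 44) / (32310.7 + 2690 − 2 × 44) = 2690 × 32266.7 / 34912.7 ≈ 2486.1 mm ≈ 2.49 m.

2.49 m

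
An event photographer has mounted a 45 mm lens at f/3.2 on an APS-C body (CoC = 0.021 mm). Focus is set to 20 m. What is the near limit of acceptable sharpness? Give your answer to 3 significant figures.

Hyperfocal distance H = f²/(N·c) + f = 45²/(3.2 × 0.021) + 45 = 2025/0.0672 + 45 ≈ 30178.9 mm ≈ 30.18 m.
Near limit Dn = s·(H − f)/(H + s − 2f) = 20000 × (30178.9 − 45) / (30178.9 + 20000 − 2 × 45) = 20000 × 30133.9 / 50088.9 ≈ 12032 mm ≈ 12.0 m.

12.0 m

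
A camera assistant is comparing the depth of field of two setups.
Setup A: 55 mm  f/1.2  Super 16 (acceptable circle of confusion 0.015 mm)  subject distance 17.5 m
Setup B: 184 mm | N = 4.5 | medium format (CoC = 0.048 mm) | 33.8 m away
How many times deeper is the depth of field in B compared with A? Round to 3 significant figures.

4.14

Setup A: H = 55²/(1.2×0.015) + 55 ≈ 168110.6 mm; DoF = Df − Dn = 19527.0 − 15854.3 ≈ 3672.7 mm.
Setup B: H = 184²/(4.5×0.048) + 184 ≈ 156924.7 mm; DoF = Df − Dn = 43028 − 27831 ≈ 15197 mm.
Ratio = 15197 / 3672.7 ≈ 4.14.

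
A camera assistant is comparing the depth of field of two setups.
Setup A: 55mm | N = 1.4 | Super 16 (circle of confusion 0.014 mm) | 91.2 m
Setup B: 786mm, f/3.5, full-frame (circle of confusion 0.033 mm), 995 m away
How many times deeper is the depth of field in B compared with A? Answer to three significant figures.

2.32

Setup A: H = 55²/(1.4×0.014) + 55 ≈ 154391.7 mm; DoF = Df − Dn = 222743 − 57338 ≈ 165405 mm.
Setup B: H = 786²/(3.5×0.033) + 786 ≈ 5349669.1 mm; DoF = Df − Dn = 1222168 − 839044 ≈ 383124 mm.
Ratio = 383124 / 165405 ≈ 2.32.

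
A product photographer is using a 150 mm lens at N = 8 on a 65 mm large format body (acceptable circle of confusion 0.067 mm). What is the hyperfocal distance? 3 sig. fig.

42.1 m

Hyperfocal distance H = f²/(N·c) + f = 150²/(8 × 0.067) + 150 = 22500/0.536 + 150 ≈ 42127.6 mm ≈ 42.1 m.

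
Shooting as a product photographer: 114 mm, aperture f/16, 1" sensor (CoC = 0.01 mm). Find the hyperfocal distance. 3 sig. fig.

Hyperfocal distance H = f²/(N·c) + f = 114²/(16 × 0.01) + 114 = 12996/0.16 + 114 ≈ 81339.0 mm ≈ 81.3 m.

81.3 m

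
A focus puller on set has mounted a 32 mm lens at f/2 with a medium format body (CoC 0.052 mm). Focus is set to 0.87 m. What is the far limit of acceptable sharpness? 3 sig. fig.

Hyperfocal distance H = f²/(N·c) + f = 32²/(2 × 0.052) + 32 = 1024/0.104 + 32 ≈ 9878.2 mm ≈ 9.878 m.
Far limit Df = s·(H − f)/(H − s) = 870 × (9878.2 − 32) / (9878.2 − 870) = 870 × 9846.2 / 9008.2 ≈ 950.93 mm ≈ 0.951 m.

0.951 m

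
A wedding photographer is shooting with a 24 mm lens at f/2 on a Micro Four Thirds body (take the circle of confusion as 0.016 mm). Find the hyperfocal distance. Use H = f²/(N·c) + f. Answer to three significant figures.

18.0 m

Hyperfocal distance H = f²/(N·c) + f = 24²/(2 × 0.016) + 24 = 576/0.032 + 24 ≈ 18024.0 mm ≈ 18.0 m.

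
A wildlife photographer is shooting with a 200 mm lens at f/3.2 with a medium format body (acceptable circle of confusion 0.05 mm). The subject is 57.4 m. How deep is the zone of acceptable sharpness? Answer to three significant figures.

27.7 m

Hyperfocal distance H = f²/(N·c) + f = 200²/(3.2 × 0.05) + 200 = 40000/0.16 + 200 ≈ 250200.0 mm ≈ 250.2 m.
Near limit Dn = s·(H − f)/(H + s − 2f) = 57400 × (250200.0 − 200) / (250200.0 + 57400 − 2 × 200) = 57400 × 250000.0 / 307200.0 ≈ 46712 mm.
Far limit Df = s·(H − f)/(H − s) = 57400 × (250200.0 − 200) / (250200.0 − 57400) = 57400 × 250000.0 / 192800.0 ≈ 74429 mm.
Depth of field = Df − Dn = 74429 − 46712 ≈ 27717 mm ≈ 27.7 m.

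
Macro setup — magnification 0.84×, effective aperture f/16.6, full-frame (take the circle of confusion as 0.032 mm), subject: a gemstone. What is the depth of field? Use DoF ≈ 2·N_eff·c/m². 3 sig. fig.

At magnification m, DoF ≈ 2·N_eff·c/m² = 2 × 16.6 × 0.032 / 0.84² = 1.062 / 0.7056 ≈ 1.51 mm.

1.51 mm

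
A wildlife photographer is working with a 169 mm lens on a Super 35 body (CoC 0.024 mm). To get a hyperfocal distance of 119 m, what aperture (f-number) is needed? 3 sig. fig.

f/10

Rearrange H = f²/(N·c) + f for N: N = f² / ((H − f)·c).
N = 169² / ((119000 − 169) × 0.024) = 28561 / 2852 ≈ 10.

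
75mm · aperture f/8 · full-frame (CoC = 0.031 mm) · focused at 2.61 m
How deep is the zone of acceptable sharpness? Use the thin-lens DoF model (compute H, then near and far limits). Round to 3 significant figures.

0.591 m

Hyperfocal distance H = f²/(N·c) + f = 75²/(8 × 0.031) + 75 = 5625/0.248 + 75 ≈ 22756.5 mm ≈ 22.76 m.
Near limit Dn = s·(H − f)/(H + s − 2f) = 2610 × (22756.5 − 75) / (22756.5 + 2610 − 2 × 75) = 2610 × 22681.5 / 25216.5 ≈ 2347.62 mm.
Far limit Df = s·(H − f)/(H − s) = 2610 × (22756.5 − 75) / (22756.5 − 2610) = 2610 × 22681.5 / 20146.5 ≈ 2938.41 mm.
Depth of field = Df − Dn = 2938.41 − 2347.62 ≈ 590.79 mm ≈ 0.591 m.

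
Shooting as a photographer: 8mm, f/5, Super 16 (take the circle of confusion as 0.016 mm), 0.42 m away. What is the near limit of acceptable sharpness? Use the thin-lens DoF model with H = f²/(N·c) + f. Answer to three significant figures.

Hyperfocal distance H = f²/(N·c) + f = 8²/(5 × 0.016) + 8 = 64/0.08 + 8 ≈ 808.0 mm ≈ 0.808 m.
Near limit Dn = s·(H − f)/(H + s − 2f) = 420 × (808.0 − 8) / (808.0 + 420 − 2 × 8) = 420 × 800.0 / 1212.0 ≈ 277.23 mm.

277 mm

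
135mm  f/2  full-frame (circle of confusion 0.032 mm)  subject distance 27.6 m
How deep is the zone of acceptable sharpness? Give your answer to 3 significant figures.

5.37 m

Hyperfocal distance H = f²/(N·c) + f = 135²/(2 × 0.032) + 135 = 18225/0.064 + 135 ≈ 284900.6 mm ≈ 284.9 m.
Near limit Dn = s·(H − f)/(H + s − 2f) = 27600 × (284900.6 − 135) / (284900.6 + 27600 − 2 × 135) = 27600 × 284765.6 / 312230.6 ≈ 25172.2 mm.
Far limit Df = s·(H − f)/(H − s) = 27600 × (284900.6 − 135) / (284900.6 − 27600) = 27600 × 284765.6 / 257300.6 ≈ 30546.1 mm.
Depth of field = Df − Dn = 30546.1 − 25172.2 ≈ 5373.9 mm ≈ 5.37 m.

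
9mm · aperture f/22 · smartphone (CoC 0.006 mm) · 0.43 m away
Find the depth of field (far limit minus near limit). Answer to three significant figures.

1.11 m

Hyperfocal distance H = f²/(N·c) + f = 9²/(22 × 0.006) + 9 = 81/0.132 + 9 ≈ 622.6 mm ≈ 0.623 m.
Near limit Dn = s·(H − f)/(H + s − 2f) = 430 × (622.6 − 9) / (622.6 + 430 − 2 × 9) = 430 × 613.6 / 1034.6 ≈ 255.0 mm.
Far limit Df = s·(H − f)/(H − s) = 430 × (622.6 − 9) / (622.6 − 430) = 430 × 613.6 / 192.6 ≈ 1369.7 mm.
Depth of field = Df − Dn = 1369.7 − 255.0 ≈ 1114.7 mm ≈ 1.11 m.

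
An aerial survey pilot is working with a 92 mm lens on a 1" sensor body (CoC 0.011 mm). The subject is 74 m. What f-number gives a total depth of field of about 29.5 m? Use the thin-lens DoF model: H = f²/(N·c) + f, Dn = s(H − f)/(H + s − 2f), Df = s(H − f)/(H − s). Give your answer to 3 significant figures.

Write h = H − f = f²/(N·c). The thin-lens limits are Dn = s·h/(h + (s−f)) and Df = s·h/(h − (s−f)), so DoF = Df − Dn = 2·s·(s−f)·h / (h² − (s−f)²).
That is a quadratic in h: DoF·h² − 2·s·(s−f)·h − DoF·(s−f)² = 0 ⇒ h = (s−f)·(s + √(s² + DoF²)) / DoF = 73908 × (74000 + √(74000² + 29500²)) / 29500 = 73908 × (74000 + 79663.4) / 29500 ≈ 384981 mm.
Then N = f²/(c·h) = 92² / (0.011 × 384981) = 8464 / 4234.8 ≈ 2.00.

f/2.00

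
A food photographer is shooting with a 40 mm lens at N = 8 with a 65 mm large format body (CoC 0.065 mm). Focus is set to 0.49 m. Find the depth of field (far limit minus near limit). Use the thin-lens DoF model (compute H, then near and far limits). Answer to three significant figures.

Hyperfocal distance H = f²/(N·c) + f = 40²/(8 × 0.065) + 40 = 1600/0.52 + 40 ≈ 3116.9 mm ≈ 3.117 m.
Near limit Dn = s·(H − f)/(H + s − 2f) = 490 × (3116.9 − 40) / (3116.9 + 490 − 2 × 40) = 490 × 3076.9 / 3526.9 ≈ 427.48 mm.
Far limit Df = s·(H − f)/(H − s) = 490 × (3116.9 − 40) / (3116.9 − 490) = 490 × 3076.9 / 2626.9 ≈ 573.94 mm.
Depth of field = Df − Dn = 573.94 − 427.48 ≈ 146.46 mm.

146 mm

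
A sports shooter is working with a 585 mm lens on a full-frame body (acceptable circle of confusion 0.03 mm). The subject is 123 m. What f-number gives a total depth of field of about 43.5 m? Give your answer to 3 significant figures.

f/16

Write h = H − f = f²/(N·c). The thin-lens limits are Dn = s·h/(h + (s−f)) and Df = s·h/(h − (s−f)), so DoF = Df − Dn = 2·s·(s−f)·h / (h² − (s−f)²).
That is a quadratic in h: DoF·h² − 2·s·(s−f)·h − DoF·(s−f)² = 0 ⇒ h = (s−f)·(s + √(s² + DoF²)) / DoF = 122415 × (123000 + √(123000² + 43500²)) / 43500 = 122415 × (123000 + 130466) / 43500 ≈ 713287 mm.
Then N = f²/(c·h) = 585² / (0.03 × 713287) = 342225 / 21399 ≈ 16.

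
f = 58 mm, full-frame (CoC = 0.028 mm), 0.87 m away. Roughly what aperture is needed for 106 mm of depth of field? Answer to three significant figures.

f/8.98

Write h = H − f = f²/(N·c). The thin-lens limits are Dn = s·h/(h + (s−f)) and Df = s·h/(h − (s−f)), so DoF = Df − Dn = 2·s·(s−f)·h / (h² − (s−f)²).
That is a quadratic in h: DoF·h² − 2·s·(s−f)·h − DoF·(s−f)² = 0 ⇒ h = (s−f)·(s + √(s² + DoF²)) / DoF = 812 × (870 + √(870² + 106²)) / 106 = 812 × (870 + 876.434) / 106 ≈ 13378 mm.
Then N = f²/(c·h) = 58² / (0.028 × 13378) = 3364 / 374.59 ≈ 8.98.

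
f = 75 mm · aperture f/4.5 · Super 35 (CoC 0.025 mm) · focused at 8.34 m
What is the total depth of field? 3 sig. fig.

2.83 m

Hyperfocal distance H = f²/(N·c) + f = 75²/(4.5 × 0.025) + 75 = 5625/0.1125 + 75 ≈ 50075.0 mm ≈ 50.08 m.
Near limit Dn = s·(H − f)/(H + s − 2f) = 8340 × (50075.0 − 75) / (50075.0 + 8340 − 2 × 75) = 8340 × 50000.0 / 58265.0 ≈ 7157.0 mm.
Far limit Df = s·(H − f)/(H − s) = 8340 × (50075.0 − 75) / (50075.0 − 8340) = 8340 × 50000.0 / 41735.0 ≈ 9991.6 mm.
Depth of field = Df − Dn = 9991.6 − 7157.0 ≈ 2834.6 mm ≈ 2.83 m.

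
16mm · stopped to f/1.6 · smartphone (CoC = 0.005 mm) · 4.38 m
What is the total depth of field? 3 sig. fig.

1.22 m

Hyperfocal distance H = f²/(N·c) + f = 16²/(1.6 × 0.005) + 16 = 256/0.008 + 16 ≈ 32016.0 mm ≈ 32.02 m.
Near limit Dn = s·(H − f)/(H + s − 2f) = 4380 × (32016.0 − 16) / (32016.0 + 4380 − 2 × 16) = 4380 × 32000.0 / 36364.0 ≈ 3854.4 mm.
Far limit Df = s·(H − f)/(H − s) = 4380 × (32016.0 − 16) / (32016.0 − 4380) = 4380 × 32000.0 / 27636.0 ≈ 5071.6 mm.
Depth of field = Df − Dn = 5071.6 − 3854.4 ≈ 1217.2 mm ≈ 1.22 m.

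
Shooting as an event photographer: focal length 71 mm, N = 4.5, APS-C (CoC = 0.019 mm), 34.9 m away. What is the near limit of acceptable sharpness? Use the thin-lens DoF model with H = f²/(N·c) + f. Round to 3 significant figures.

21.9 m

Hyperfocal distance H = f²/(N·c) + f = 71²/(4.5 × 0.019) + 71 = 5041/0.0855 + 71 ≈ 59030.1 mm ≈ 59.03 m.
Near limit Dn = s·(H − f)/(H + s − 2f) = 34900 × (59030.1 − 71) / (59030.1 + 34900 − 2 × 71) = 34900 × 58959.1 / 93788.1 ≈ 21940 mm ≈ 21.9 m.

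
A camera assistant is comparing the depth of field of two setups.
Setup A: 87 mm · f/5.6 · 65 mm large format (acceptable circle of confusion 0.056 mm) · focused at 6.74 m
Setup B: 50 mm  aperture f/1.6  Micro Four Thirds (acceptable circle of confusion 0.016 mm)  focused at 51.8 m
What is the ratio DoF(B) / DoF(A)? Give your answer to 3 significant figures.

19.0

Setup A: H = 87²/(5.6×0.056) + 87 ≈ 24222.8 mm; DoF = Df − Dn = 9304.9 − 5283.6 ≈ 4021.3 mm.
Setup B: H = 50²/(1.6×0.016) + 50 ≈ 97706.2 mm; DoF = Df − Dn = 110194 − 33858 ≈ 76336 mm.
Ratio = 76336 / 4021.3 ≈ 19.0.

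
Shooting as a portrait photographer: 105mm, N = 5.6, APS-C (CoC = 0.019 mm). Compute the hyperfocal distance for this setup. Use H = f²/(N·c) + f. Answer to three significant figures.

104 m

Hyperfocal distance H = f²/(N·c) + f = 105²/(5.6 × 0.019) + 105 = 11025/0.1064 + 105 ≈ 103723.4 mm ≈ 104 m.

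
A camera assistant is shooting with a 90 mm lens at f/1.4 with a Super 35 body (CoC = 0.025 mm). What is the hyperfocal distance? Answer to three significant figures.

232 m

Hyperfocal distance H = f²/(N·c) + f = 90²/(1.4 × 0.025) + 90 = 8100/0.035 + 90 ≈ 231518.6 mm ≈ 232 m.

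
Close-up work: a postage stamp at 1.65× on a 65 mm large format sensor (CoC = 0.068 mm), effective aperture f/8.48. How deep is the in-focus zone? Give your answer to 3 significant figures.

At magnification m, DoF ≈ 2·N_eff·c/m² = 2 × 8.48 × 0.068 / 1.65² = 1.153 / 2.722 ≈ 0.424 mm.

0.424 mm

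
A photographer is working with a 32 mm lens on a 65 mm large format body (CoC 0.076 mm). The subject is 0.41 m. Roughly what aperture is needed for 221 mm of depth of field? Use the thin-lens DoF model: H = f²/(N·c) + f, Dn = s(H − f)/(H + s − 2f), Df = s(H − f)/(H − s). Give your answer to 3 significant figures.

f/8.99

Write h = H − f = f²/(N·c). The thin-lens limits are Dn = s·h/(h + (s−f)) and Df = s·h/(h − (s−f)), so DoF = Df − Dn = 2·s·(s−f)·h / (h² − (s−f)²).
That is a quadratic in h: DoF·h² − 2·s·(s−f)·h − DoF·(s−f)² = 0 ⇒ h = (s−f)·(s + √(s² + DoF²)) / DoF = 378 × (410 + √(410² + 221²)) / 221 = 378 × (410 + 465.769) / 221 ≈ 1497.9 mm.
Then N = f²/(c·h) = 32² / (0.076 × 1497.9) = 1024 / 113.84 ≈ 8.99.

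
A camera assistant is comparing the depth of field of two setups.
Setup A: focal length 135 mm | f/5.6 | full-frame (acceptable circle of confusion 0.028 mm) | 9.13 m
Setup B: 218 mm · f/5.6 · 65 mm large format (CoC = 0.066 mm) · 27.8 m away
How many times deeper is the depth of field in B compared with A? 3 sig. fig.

Setup A: H = 135²/(5.6×0.028) + 135 ≈ 116365.9 mm; DoF = Df − Dn = 9895.8 − 8474.2 ≈ 1421.6 mm.
Setup B: H = 218²/(5.6×0.066) + 218 ≈ 128800.3 mm; DoF = Df − Dn = 35392 − 22890 ≈ 12502 mm.
Ratio = 12502 / 1421.6 ≈ 8.79.

8.79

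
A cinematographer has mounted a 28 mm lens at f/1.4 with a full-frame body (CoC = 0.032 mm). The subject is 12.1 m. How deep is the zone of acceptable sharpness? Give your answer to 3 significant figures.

Hyperfocal distance H = f²/(N·c) + f = 28²/(1.4 × 0.032) + 28 = 784/0.0448 + 28 ≈ 17528.0 mm ≈ 17.53 m.
Near limit Dn = s·(H − f)/(H + s − 2f) = 12100 × (17528.0 − 28) / (17528.0 + 12100 − 2 × 28) = 12100 × 17500.0 / 29572.0 ≈ 7160 mm.
Far limit Df = s·(H − f)/(H − s) = 12100 × (17528.0 − 28) / (17528.0 − 12100) = 12100 × 17500.0 / 5428.0 ≈ 39011 mm.
Depth of field = Df − Dn = 39011 − 7160 ≈ 31851 mm ≈ 31.9 m.

31.9 m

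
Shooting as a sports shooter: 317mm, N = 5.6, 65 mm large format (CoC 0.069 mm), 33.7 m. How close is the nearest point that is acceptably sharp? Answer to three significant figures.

Hyperfocal distance H = f²/(N·c) + f = 317²/(5.6 × 0.069) + 317 = 100489/0.3864 + 317 ≈ 260381.7 mm ≈ 260.4 m.
Near limit Dn = s·(H − f)/(H + s − 2f) = 33700 × (260381.7 − 317) / (260381.7 + 33700 − 2 × 317) = 33700 × 260064.7 / 293447.7 ≈ 29866 mm ≈ 29.9 m.

29.9 m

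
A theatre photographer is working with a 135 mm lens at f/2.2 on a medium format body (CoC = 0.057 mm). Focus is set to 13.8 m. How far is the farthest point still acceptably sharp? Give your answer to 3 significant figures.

Hyperfocal distance H = f²/(N·c) + f = 135²/(2.2 × 0.057) + 135 = 18225/0.1254 + 135 ≈ 145469.9 mm ≈ 145.5 m.
Far limit Df = s·(H − f)/(H − s) = 13800 × (145469.9 − 135) / (145469.9 − 13800) = 13800 × 145334.9 / 131669.9 ≈ 15232 mm ≈ 15.2 m.

15.2 m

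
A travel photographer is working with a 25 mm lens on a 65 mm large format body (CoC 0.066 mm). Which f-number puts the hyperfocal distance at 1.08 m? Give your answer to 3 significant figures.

Rearrange H = f²/(N·c) + f for N: N = f² / ((H − f)·c).
N = 25² / ((1080 − 25) × 0.066) = 625 / 69.63 ≈ 8.98.

f/8.98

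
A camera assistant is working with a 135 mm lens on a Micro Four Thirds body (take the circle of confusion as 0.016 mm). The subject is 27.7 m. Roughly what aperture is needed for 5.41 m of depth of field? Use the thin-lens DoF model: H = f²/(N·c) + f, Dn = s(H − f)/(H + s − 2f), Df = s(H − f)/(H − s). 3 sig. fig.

Write h = H − f = f²/(N·c). The thin-lens limits are Dn = s·h/(h + (s−f)) and Df = s·h/(h − (s−f)), so DoF = Df − Dn = 2·s·(s−f)·h / (h² − (s−f)²).
That is a quadratic in h: DoF·h² − 2·s·(s−f)·h − DoF·(s−f)² = 0 ⇒ h = (s−f)·(s + √(s² + DoF²)) / DoF = 27565 × (27700 + √(27700² + 5410²)) / 5410 = 27565 × (27700 + 28223.4) / 5410 ≈ 284940 mm.
Then N = f²/(c·h) = 135² / (0.016 × 284940) = 18225 / 4559.0 ≈ 4.

f/4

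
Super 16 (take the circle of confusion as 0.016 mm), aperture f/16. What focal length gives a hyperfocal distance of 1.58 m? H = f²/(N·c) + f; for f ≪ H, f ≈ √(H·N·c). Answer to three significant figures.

20.0 mm

From H = f²/(N·c) + f, with f ≪ H: f ≈ √(H·N·c) = √(1580 × 16 × 0.016) = √404.48 ≈ 20.11 mm.
Exact: f² + N·c·f − N·c·H = 0 ⇒ f = (−N·c + √((N·c)² + 4·N·c·H))/2 = (−0.256 + √1618.0)/2 ≈ 19.984 mm ≈ 20.0 mm.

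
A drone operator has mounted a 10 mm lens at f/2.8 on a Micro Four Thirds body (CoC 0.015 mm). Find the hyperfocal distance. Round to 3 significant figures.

2.39 m

Hyperfocal distance H = f²/(N·c) + f = 10²/(2.8 × 0.015) + 10 = 100/0.042 + 10 ≈ 2391.0 mm ≈ 2.39 m.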